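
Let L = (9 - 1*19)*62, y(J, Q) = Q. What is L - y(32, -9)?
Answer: -611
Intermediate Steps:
L = -620 (L = (9 - 19)*62 = -10*62 = -620)
L - y(32, -9) = -620 - 1*(-9) = -620 + 9 = -611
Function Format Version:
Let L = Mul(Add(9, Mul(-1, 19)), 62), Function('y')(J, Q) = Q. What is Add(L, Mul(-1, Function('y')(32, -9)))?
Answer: -611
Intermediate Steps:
L = -620 (L = Mul(Add(9, -19), 62) = Mul(-10, 62) = -620)
Add(L, Mul(-1, Function('y')(32, -9))) = Add(-620, Mul(-1, -9)) = Add(-620, 9) = -611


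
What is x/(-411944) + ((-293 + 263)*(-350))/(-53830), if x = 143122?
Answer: -85926209/158392468 ≈ -0.54249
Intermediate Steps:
x/(-411944) + ((-293 + 263)*(-350))/(-53830) = 143122/(-411944) + ((-293 + 263)*(-350))/(-53830) = 143122*(-1/411944) - 30*(-350)*(-1/53830) = -71561/205972 + 10500*(-1/53830) = -71561/205972 - 150/769 = -85926209/158392468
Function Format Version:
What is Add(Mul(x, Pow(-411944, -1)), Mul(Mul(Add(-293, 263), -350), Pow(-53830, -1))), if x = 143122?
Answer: Rational(-85926209, 158392468) ≈ -0.54249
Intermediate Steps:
Add(Mul(x, Pow(-411944, -1)), Mul(Mul(Add(-293, 263), -350), Pow(-53830, -1))) = Add(Mul(143122, Pow(-411944, -1)), Mul(Mul(Add(-293, 263), -350), Pow(-53830, -1))) = Add(Mul(143122, Rational(-1, 411944)), Mul(Mul(-30, -350), Rational(-1, 53830))) = Add(Rational(-71561, 205972), Mul(10500, Rational(-1, 53830))) = Add(Rational(-71561, 205972), Rational(-150, 769)) = Rational(-85926209, 158392468)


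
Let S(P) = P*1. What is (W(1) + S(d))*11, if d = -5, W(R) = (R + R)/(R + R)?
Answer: -44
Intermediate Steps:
W(R) = 1 (W(R) = (2*R)/((2*R)) = (2*R)*(1/(2*R)) = 1)
S(P) = P
(W(1) + S(d))*11 = (1 - 5)*11 = -4*11 = -44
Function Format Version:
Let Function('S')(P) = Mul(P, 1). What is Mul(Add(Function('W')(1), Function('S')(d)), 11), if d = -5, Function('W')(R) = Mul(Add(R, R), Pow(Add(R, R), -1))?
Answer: -44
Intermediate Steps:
Function('W')(R) = 1 (Function('W')(R) = Mul(Mul(2, R), Pow(Mul(2, R), -1)) = Mul(Mul(2, R), Mul(Rational(1, 2), Pow(R, -1))) = 1)
Function('S')(P) = P
Mul(Add(Function('W')(1), Function('S')(d)), 11) = Mul(Add(1, -5), 11) = Mul(-4, 11) = -44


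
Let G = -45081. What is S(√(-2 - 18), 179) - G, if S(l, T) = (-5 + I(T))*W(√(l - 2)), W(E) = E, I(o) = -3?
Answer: 45081 - 8*√(-2 + 2*I*√5) ≈ 45071.0 - 14.858*I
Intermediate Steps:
S(l, T) = -8*√(-2 + l) (S(l, T) = (-5 - 3)*√(l - 2) = -8*√(-2 + l))
S(√(-2 - 18), 179) - G = -8*√(-2 + √(-2 - 18)) - 1*(-45081) = -8*√(-2 + √(-20)) + 45081 = -8*√(-2 + 2*I*√5) + 45081 = 45081 - 8*√(-2 + 2*I*√5)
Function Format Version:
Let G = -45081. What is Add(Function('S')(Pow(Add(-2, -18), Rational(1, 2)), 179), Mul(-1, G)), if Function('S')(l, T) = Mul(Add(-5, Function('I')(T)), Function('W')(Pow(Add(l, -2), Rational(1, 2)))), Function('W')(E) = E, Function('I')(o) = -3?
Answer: Add(45081, Mul(-8, Pow(Add(-2, Mul(2, I, Pow(5, Rational(1, 2)))), Rational(1, 2)))) ≈ Add(45071., Mul(-14.858, I))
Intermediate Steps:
Function('S')(l, T) = Mul(-8, Pow(Add(-2, l), Rational(1, 2))) (Function('S')(l, T) = Mul(Add(-5, -3), Pow(Add(l, -2), Rational(1, 2))) = Mul(-8, Pow(Add(-2, l), Rational(1, 2))))
Add(Function('S')(Pow(Add(-2, -18), Rational(1, 2)), 179), Mul(-1, G)) = Add(Mul(-8, Pow(Add(-2, Pow(Add(-2, -18), Rational(1, 2))), Rational(1, 2))), Mul(-1, -45081)) = Add(Mul(-8, Pow(Add(-2, Pow(-20, Rational(1, 2))), Rational(1, 2))), 45081) = Add(Mul(-8, Pow(Add(-2, Mul(2, I, Pow(5, Rational(1, 2)))), Rational(1, 2))), 45081) = Add(45081, Mul(-8, Pow(Add(-2, Mul(2, I, Pow(5, Rational(1, 2)))), Rational(1, 2))))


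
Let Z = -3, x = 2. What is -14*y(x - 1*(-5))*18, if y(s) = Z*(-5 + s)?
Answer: 1512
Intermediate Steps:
y(s) = 15 - 3*s (y(s) = -3*(-5 + s) = 15 - 3*s)
-14*y(x - 1*(-5))*18 = -14*(15 - 3*(2 - 1*(-5)))*18 = -14*(15 - 3*(2 + 5))*18 = -14*(15 - 3*7)*18 = -14*(15 - 21)*18 = -14*(-6)*18 = 84*18 = 1512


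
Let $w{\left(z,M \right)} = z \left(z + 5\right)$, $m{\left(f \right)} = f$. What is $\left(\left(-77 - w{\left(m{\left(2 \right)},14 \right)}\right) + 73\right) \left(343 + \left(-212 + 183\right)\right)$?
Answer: $-5652$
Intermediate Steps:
$w{\left(z,M \right)} = z \left(5 + z\right)$
$\left(\left(-77 - w{\left(m{\left(2 \right)},14 \right)}\right) + 73\right) \left(343 + \left(-212 + 183\right)\right) = \left(\left(-77 - 2 \left(5 + 2\right)\right) + 73\right) \left(343 + \left(-212 + 183\right)\right) = \left(\left(-77 - 2 \cdot 7\right) + 73\right) \left(343 - 29\right) = \left(\left(-77 - 14\right) + 73\right) 314 = \left(-91 + 73\right) 314 = \left(-18\right) 314 = -5652$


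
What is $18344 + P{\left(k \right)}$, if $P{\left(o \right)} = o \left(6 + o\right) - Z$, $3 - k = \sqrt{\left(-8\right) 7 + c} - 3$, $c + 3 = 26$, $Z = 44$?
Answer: $18339 - 18 i \sqrt{33} \approx 18339.0 - 103.4 i$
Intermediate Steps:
$c = 23$ ($c = -3 + 26 = 23$)
$k = 6 - i \sqrt{33}$ ($k = 3 - \left(\sqrt{\left(-8\right) 7 + 23} - 3\right) = 3 - \left(\sqrt{-56 + 23} - 3\right) = 3 - \left(\sqrt{-33} - 3\right) = 3 - \left(i \sqrt{33} - 3\right) = 3 - \left(-3 + i \sqrt{33}\right) = 3 + \left(3 - i \sqrt{33}\right) = 6 - i \sqrt{33} \approx 6.0 - 5.7446 i$)
$P{\left(o \right)} = -44 + o \left(6 + o\right)$ ($P{\left(o \right)} = o \left(6 + o\right) - 44 = -44 + o \left(6 + o\right)$)
$18344 + P{\left(k \right)} = 18344 + \left(-44 + \left(6 - i \sqrt{33}\right)^{2} + 6 \left(6 - i \sqrt{33}\right)\right) = 18344 + \left(-44 + \left(6 - i \sqrt{33}\right)^{2} + \left(36 - 6 i \sqrt{33}\right)\right) = 18344 - \left(8 - \left(6 - i \sqrt{33}\right)^{2} + 6 i \sqrt{33}\right) = 18336 + \left(6 - i \sqrt{33}\right)^{2} - 6 i \sqrt{33}$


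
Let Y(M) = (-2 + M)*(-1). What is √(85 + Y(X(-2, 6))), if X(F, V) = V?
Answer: 9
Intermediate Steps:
Y(M) = 2 - M
√(85 + Y(X(-2, 6))) = √(85 + (2 - 1*6)) = √(85 + (2 - 6)) = √(85 - 4) = √81 = 9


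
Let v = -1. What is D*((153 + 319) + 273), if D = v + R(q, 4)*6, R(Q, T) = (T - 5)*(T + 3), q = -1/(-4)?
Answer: -32035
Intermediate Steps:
q = ¼ (q = -1*(-¼) = ¼ ≈ 0.25000)
R(Q, T) = (-5 + T)*(3 + T)
D = -43 (D = -1 + (-15 + 4² - 2*4)*6 = -1 + (-15 + 16 - 8)*6 = -1 - 7*6 = -1 - 42 = -43)
D*((153 + 319) + 273) = -43*((153 + 319) + 273) = -43*(472 + 273) = -43*745 = -32035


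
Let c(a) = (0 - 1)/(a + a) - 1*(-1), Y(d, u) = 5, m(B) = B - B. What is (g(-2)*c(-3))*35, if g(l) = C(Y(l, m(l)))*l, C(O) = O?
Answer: -1225/3 ≈ -408.33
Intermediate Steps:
m(B) = 0
c(a) = 1 - 1/(2*a) (c(a) = -1/(2*a) + 1 = 1 - 1/(2*a))
g(l) = 5*l
(g(-2)*c(-3))*35 = ((5*(-2))*((-½ - 3)/(-3)))*35 = -(-10)*(-7)/(3*2)*35 = -10*7/6*35 = -35/3*35 = -1225/3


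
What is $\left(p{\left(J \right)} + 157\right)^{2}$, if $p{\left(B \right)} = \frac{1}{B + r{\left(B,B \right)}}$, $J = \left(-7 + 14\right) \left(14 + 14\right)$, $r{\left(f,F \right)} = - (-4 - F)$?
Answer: $\frac{3865481929}{156816} \approx 24650.0$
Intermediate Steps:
$r{\left(f,F \right)} = 4 + F$
$J = 196$ ($J = 7 \cdot 28 = 196$)
$p{\left(B \right)} = \frac{1}{4 + 2 B}$ ($p{\left(B \right)} = \frac{1}{B + \left(4 + B\right)} = \frac{1}{4 + 2 B}$)
$\left(p{\left(J \right)} + 157\right)^{2} = \left(\frac{1}{2 \left(2 + 196\right)} + 157\right)^{2} = \left(\frac{1}{2 \cdot 198} + 157\right)^{2} = \left(\frac{1}{2} \cdot \frac{1}{198} + 157\right)^{2} = \left(\frac{1}{396} + 157\right)^{2} = \left(\frac{62173}{396}\right)^{2} = \frac{3865481929}{156816}$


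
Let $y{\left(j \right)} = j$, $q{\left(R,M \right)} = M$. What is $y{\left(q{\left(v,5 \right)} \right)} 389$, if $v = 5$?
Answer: $1945$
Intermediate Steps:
$y{\left(q{\left(v,5 \right)} \right)} 389 = 5 \cdot 389 = 1945$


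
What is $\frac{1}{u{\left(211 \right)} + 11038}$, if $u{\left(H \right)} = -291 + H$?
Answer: $\frac{1}{10958} \approx 9.1258 \cdot 10^{-5}$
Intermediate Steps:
$\frac{1}{u{\left(211 \right)} + 11038} = \frac{1}{\left(-291 + 211\right) + 11038} = \frac{1}{-80 + 11038} = \frac{1}{10958}$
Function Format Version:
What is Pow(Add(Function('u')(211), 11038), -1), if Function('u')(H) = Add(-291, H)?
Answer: Rational(1, 10958) ≈ 9.1258e-5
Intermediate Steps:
Pow(Add(Function('u')(211), 11038), -1) = Pow(Add(Add(-291, 211), 11038), -1) = Pow(Add(-80, 11038), -1) = Pow(10958, -1) = Rational(1, 10958)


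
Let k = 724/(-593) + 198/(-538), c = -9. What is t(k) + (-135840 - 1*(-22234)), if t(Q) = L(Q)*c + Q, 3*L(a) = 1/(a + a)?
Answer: -9186609884544523/80863314742 ≈ -1.1361e+5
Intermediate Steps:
L(a) = 1/(6*a) (L(a) = 1/(3*(a + a)) = 1/(3*((2*a))) = (1/(2*a))/3 = 1/(6*a))
k = -253463/159517 (k = 724*(-1/593) + 198*(-1/538) = -724/593 - 99/269 = -253463/159517 ≈ -1.5889)
t(Q) = Q - 3/(2*Q) (t(Q) = (1/(6*Q))*(-9) + Q = -3/(2*Q) + Q = Q - 3/(2*Q))
t(k) + (-135840 - 1*(-22234)) = (-253463/159517 - 3/(2*(-253463/159517))) + (-135840 - 1*(-22234)) = (-253463/159517 - 3/2*(-159517/253463)) + (-135840 + 22234) = (-253463/159517 + 478551/506926) - 113606 = -52149964871/80863314742 - 113606 = -9186609884544523/80863314742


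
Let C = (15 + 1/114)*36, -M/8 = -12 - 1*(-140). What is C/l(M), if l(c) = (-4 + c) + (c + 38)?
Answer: -5133/19133 ≈ -0.26828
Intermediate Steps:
M = -1024 (M = -8*(-12 - 1*(-140)) = -8*(-12 + 140) = -8*128 = -1024)
l(c) = 34 + 2*c (l(c) = (-4 + c) + (38 + c) = 34 + 2*c)
C = 10266/19 (C = (15 + 1/114)*36 = (1711/114)*36 = 10266/19 ≈ 540.32)
C/l(M) = 10266/(19*(34 + 2*(-1024))) = 10266/(19*(34 - 2048)) = (10266/19)/(-2014) = (10266/19)*(-1/2014) = -5133/19133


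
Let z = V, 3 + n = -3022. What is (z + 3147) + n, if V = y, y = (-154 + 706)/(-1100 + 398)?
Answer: 14182/117 ≈ 121.21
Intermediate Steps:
y = -92/117 (y = 552/(-702) = 552*(-1/702) = -92/117 ≈ -0.78632)
n = -3025 (n = -3 - 3022 = -3025)
V = -92/117 ≈ -0.78632
z = -92/117 ≈ -0.78632
(z + 3147) + n = (-92/117 + 3147) - 3025 = 368107/117 - 3025 = 14182/117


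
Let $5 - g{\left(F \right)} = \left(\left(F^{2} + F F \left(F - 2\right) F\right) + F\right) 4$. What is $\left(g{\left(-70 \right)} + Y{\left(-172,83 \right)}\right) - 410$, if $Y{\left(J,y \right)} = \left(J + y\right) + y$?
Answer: $-98803731$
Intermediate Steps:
$Y{\left(J,y \right)} = J + 2 y$
$g{\left(F \right)} = 5 - 4 F - 4 F^{2} - 4 F^{3} \left(-2 + F\right)$ ($g{\left(F \right)} = 5 - \left(\left(F^{2} + F F \left(F - 2\right) F\right) + F\right) 4 = 5 - \left(\left(F^{2} + F^{2} \left(-2 + F\right) F\right) + F\right) 4 = 5 - \left(\left(F^{2} + F^{3} \left(-2 + F\right)\right) + F\right) 4 = 5 - \left(F + F^{2} + F^{3} \left(-2 + F\right)\right) 4 = 5 - \left(4 F + 4 F^{2} + 4 F^{3} \left(-2 + F\right)\right) = 5 - 4 F - 4 F^{2} - 4 F^{3} \left(-2 + F\right)$)
$\left(g{\left(-70 \right)} + Y{\left(-172,83 \right)}\right) - 410 = \left(\left(5 - -280 - 4 \left(-70\right)^{2} - 4 \left(-70\right)^{4} + 8 \left(-70\right)^{3}\right) + \left(-172 + 2 \cdot 83\right)\right) - 410 = \left(\left(5 + 280 - 19600 - 96040000 + 8 \left(-343000\right)\right) + \left(-172 + 166\right)\right) - 410 = \left(\left(5 + 280 - 19600 - 96040000 - 2744000\right) - 6\right) - 410 = \left(-98803315 - 6\right) - 410 = -98803321 - 410 = -98803731$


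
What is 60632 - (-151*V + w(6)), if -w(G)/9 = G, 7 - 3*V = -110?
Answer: 66575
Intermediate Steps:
V = 39 (V = 7/3 - 1/3*(-110) = 7/3 + 110/3 = 39)
w(G) = -9*G
60632 - (-151*V + w(6)) = 60632 - (-151*39 - 9*6) = 60632 - (-5889 - 54) = 60632 - 1*(-5943) = 60632 + 5943 = 66575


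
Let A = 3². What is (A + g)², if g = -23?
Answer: 196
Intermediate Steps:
A = 9
(A + g)² = (9 - 23)² = (-14)² = 196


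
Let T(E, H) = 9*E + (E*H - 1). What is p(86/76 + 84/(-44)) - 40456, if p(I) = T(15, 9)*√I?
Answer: -40456 + 1345*I*√5434/418 ≈ -40456.0 + 237.2*I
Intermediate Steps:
T(E, H) = -1 + 9*E + E*H (T(E, H) = 9*E + (-1 + E*H) = -1 + 9*E + E*H)
p(I) = 269*√I (p(I) = (-1 + 9*15 + 15*9)*√I = (-1 + 135 + 135)*√I = 269*√I)
p(86/76 + 84/(-44)) - 40456 = 269*√(86/76 + 84/(-44)) - 40456 = 269*√(86*(1/76) + 84*(-1/44)) - 40456 = 269*√(43/38 - 21/11) - 40456 = 269*√(-325/418) - 40456 = 269*(5*I*√5434/418) - 40456 = 1345*I*√5434/418 - 40456 = -40456 + 1345*I*√5434/418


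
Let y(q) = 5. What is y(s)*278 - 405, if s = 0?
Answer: 985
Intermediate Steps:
y(s)*278 - 405 = 5*278 - 405 = 1390 - 405 = 985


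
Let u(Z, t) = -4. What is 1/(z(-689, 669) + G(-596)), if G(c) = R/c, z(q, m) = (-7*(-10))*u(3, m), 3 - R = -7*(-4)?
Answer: -596/166855 ≈ -0.0035720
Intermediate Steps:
R = -25 (R = 3 - (-7)*(-4) = 3 - 1*28 = 3 - 28 = -25)
z(q, m) = -280 (z(q, m) = -7*(-10)*(-4) = 70*(-4) = -280)
G(c) = -25/c
1/(z(-689, 669) + G(-596)) = 1/(-280 - 25/(-596)) = 1/(-280 - 25*(-1/596)) = 1/(-280 + 25/596) = 1/(-166855/596) = -596/166855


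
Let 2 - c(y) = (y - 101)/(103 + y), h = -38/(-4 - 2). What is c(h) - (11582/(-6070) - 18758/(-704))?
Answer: -957972553/43801120 ≈ -21.871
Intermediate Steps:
h = 19/3 (h = -38/(-6) = -1/6*(-38) = 19/3 ≈ 6.3333)
c(y) = 2 - (-101 + y)/(103 + y) (c(y) = 2 - (y - 101)/(103 + y) = 2 - (-101 + y)/(103 + y))
c(h) - (11582/(-6070) - 18758/(-704)) = (307 + 19/3)/(103 + 19/3) - (11582/(-6070) - 18758/(-704)) = (940/3)/(328/3) - (11582*(-1/6070) - 18758*(-1/704)) = (3/328)*(940/3) - (-5791/3035 + 9379/352) = 235/82 - 1*26426833/1068320 = 235/82 - 26426833/1068320 = -957972553/43801120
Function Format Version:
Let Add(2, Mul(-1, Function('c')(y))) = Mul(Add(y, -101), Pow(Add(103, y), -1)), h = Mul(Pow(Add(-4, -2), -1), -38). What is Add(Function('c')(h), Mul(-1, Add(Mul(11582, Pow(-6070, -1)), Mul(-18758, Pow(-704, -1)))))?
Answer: Rational(-957972553, 43801120) ≈ -21.871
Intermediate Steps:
h = Rational(19, 3) (h = Mul(Pow(-6, -1), -38) = Mul(Rational(-1, 6), -38) = Rational(19, 3) ≈ 6.3333)
Function('c')(y) = Add(2, Mul(-1, Pow(Add(103, y), -1), Add(-101, y))) (Function('c')(y) = Add(2, Mul(-1, Mul(Add(y, -101), Pow(Add(103, y), -1)))) = Add(2, Mul(-1, Mul(Add(-101, y), Pow(Add(103, y), -1)))) = Add(2, Mul(-1, Mul(Pow(Add(103, y), -1), Add(-101, y)))) = Add(2, Mul(-1, Pow(Add(103, y), -1), Add(-101, y))))
Add(Function('c')(h), Mul(-1, Add(Mul(11582, Pow(-6070, -1)), Mul(-18758, Pow(-704, -1))))) = Add(Mul(Pow(Add(103, Rational(19, 3)), -1), Add(307, Rational(19, 3))), Mul(-1, Add(Mul(11582, Pow(-6070, -1)), Mul(-18758, Pow(-704, -1))))) = Add(Mul(Pow(Rational(328, 3), -1), Rational(940, 3)), Mul(-1, Add(Mul(11582, Rational(-1, 6070)), Mul(-18758, Rational(-1, 704))))) = Add(Mul(Rational(3, 328), Rational(940, 3)), Mul(-1, Add(Rational(-5791, 3035), Rational(9379, 352)))) = Add(Rational(235, 82), Mul(-1, Rational(26426833, 1068320))) = Add(Rational(235, 82), Rational(-26426833, 1068320)) = Rational(-957972553, 43801120)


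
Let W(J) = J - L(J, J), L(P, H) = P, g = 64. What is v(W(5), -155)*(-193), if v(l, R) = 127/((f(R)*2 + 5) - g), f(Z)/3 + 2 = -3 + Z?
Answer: 24511/1019 ≈ 24.054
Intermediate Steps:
f(Z) = -15 + 3*Z (f(Z) = -6 + 3*(-3 + Z) = -6 + (-9 + 3*Z) = -15 + 3*Z)
W(J) = 0 (W(J) = J - J = 0)
v(l, R) = 127/(-89 + 6*R) (v(l, R) = 127/(((-15 + 3*R)*2 + 5) - 1*64) = 127/(((-30 + 6*R) + 5) - 64) = 127/((-25 + 6*R) - 64) = 127/(-89 + 6*R))
v(W(5), -155)*(-193) = (127/(-89 + 6*(-155)))*(-193) = (127/(-89 - 930))*(-193) = (127/(-1019))*(-193) = (127*(-1/1019))*(-193) = -127/1019*(-193) = 24511/1019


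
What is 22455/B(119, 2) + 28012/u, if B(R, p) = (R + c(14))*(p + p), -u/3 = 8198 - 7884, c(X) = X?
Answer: 3125113/250572 ≈ 12.472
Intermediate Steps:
u = -942 (u = -3*(8198 - 7884) = -3*314 = -942)
B(R, p) = 2*p*(14 + R) (B(R, p) = (R + 14)*(p + p) = (14 + R)*(2*p) = 2*p*(14 + R))
22455/B(119, 2) + 28012/u = 22455/((2*2*(14 + 119))) + 28012/(-942) = 22455/((2*2*133)) + 28012*(-1/942) = 22455/532 - 14006/471 = 3125113/250572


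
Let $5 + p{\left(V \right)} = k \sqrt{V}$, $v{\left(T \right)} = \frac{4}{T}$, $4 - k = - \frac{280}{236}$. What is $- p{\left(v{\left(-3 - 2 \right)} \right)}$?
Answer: $5 - \frac{612 i \sqrt{5}}{295} \approx 5.0 - 4.6389 i$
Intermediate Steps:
$k = \frac{306}{59}$ ($k = 4 - - \frac{280}{236} = 4 - \left(-280\right) \frac{1}{236} = 4 - - \frac{70}{59} = 4 + \frac{70}{59} = \frac{306}{59} \approx 5.1864$)
$p{\left(V \right)} = -5 + \frac{306 \sqrt{V}}{59}$
$- p{\left(v{\left(-3 - 2 \right)} \right)} = - (-5 + \frac{306 \sqrt{\frac{4}{-3 - 2}}}{59}) = - (-5 + \frac{306 \sqrt{\frac{4}{-5}}}{59}) = - (-5 + \frac{306 \sqrt{4 \left(- \frac{1}{5}\right)}}{59}) = - (-5 + \frac{306 \sqrt{- \frac{4}{5}}}{59}) = - (-5 + \frac{306 \frac{2 i \sqrt{5}}{5}}{59}) = - (-5 + \frac{612 i \sqrt{5}}{295}) = 5 - \frac{612 i \sqrt{5}}{295}$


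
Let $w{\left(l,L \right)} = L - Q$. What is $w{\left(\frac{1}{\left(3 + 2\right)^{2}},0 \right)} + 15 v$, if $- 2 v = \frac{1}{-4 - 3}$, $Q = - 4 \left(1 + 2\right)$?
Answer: $\frac{183}{14} \approx 13.071$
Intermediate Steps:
$Q = -12$ ($Q = \left(-4\right) 3 = -12$)
$w{\left(l,L \right)} = 12 + L$ ($w{\left(l,L \right)} = L - -12 = L + 12 = 12 + L$)
$v = \frac{1}{14}$ ($v = - \frac{1}{2 \left(-4 - 3\right)} = - \frac{1}{2 \left(-7\right)} = \left(- \frac{1}{2}\right) \left(- \frac{1}{7}\right) = \frac{1}{14} \approx 0.071429$)
$w{\left(\frac{1}{\left(3 + 2\right)^{2}},0 \right)} + 15 v = \left(12 + 0\right) + 15 \cdot \frac{1}{14} = 12 + \frac{15}{14} = \frac{183}{14}$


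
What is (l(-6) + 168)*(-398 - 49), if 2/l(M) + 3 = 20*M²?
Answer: -17948242/239 ≈ -75097.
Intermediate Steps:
l(M) = 2/(-3 + 20*M²)
(l(-6) + 168)*(-398 - 49) = (2/(-3 + 20*(-6)²) + 168)*(-398 - 49) = (2/(-3 + 20*36) + 168)*(-447) = (2/(-3 + 720) + 168)*(-447) = (2/717 + 168)*(-447) = (120458/717)*(-447) = -17948242/239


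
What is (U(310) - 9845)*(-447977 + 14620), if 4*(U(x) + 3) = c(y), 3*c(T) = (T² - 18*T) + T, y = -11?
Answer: 12769730719/3 ≈ 4.2566e+9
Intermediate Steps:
c(T) = -17*T/3 + T²/3 (c(T) = ((T² - 18*T) + T)/3 = (T² - 17*T)/3 = -17*T/3 + T²/3)
U(x) = 68/3 (U(x) = -3 + ((⅓)*(-11)*(-17 - 11))/4 = -3 + ((⅓)*(-11)*(-28))/4 = -3 + (¼)*(308/3) = -3 + 77/3 = 68/3)
(U(310) - 9845)*(-447977 + 14620) = (68/3 - 9845)*(-447977 + 14620) = -29467/3*(-433357) = 12769730719/3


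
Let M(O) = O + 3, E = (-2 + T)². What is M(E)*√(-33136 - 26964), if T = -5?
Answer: 520*I*√601 ≈ 12748.0*I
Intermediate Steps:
E = 49 (E = (-2 - 5)² = (-7)² = 49)
M(O) = 3 + O
M(E)*√(-33136 - 26964) = (3 + 49)*√(-33136 - 26964) = 52*√(-60100) = 52*(10*I*√601) = 520*I*√601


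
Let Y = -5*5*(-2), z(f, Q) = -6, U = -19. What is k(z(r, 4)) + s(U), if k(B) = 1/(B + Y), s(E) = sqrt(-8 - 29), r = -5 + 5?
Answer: 1/44 + I*sqrt(37) ≈ 0.022727 + 6.0828*I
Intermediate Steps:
r = 0
Y = 50 (Y = -25*(-2) = 50)
s(E) = I*sqrt(37) (s(E) = sqrt(-37) = I*sqrt(37))
k(B) = 1/(50 + B) (k(B) = 1/(B + 50) = 1/(50 + B))
k(z(r, 4)) + s(U) = 1/(50 - 6) + I*sqrt(37) = 1/44 + I*sqrt(37)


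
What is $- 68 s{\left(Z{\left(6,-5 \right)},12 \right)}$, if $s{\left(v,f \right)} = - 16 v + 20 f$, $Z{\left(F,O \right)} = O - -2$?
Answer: $-19584$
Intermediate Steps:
$Z{\left(F,O \right)} = 2 + O$ ($Z{\left(F,O \right)} = O + 2 = 2 + O$)
$- 68 s{\left(Z{\left(6,-5 \right)},12 \right)} = - 68 \left(- 16 \left(2 - 5\right) + 20 \cdot 12\right) = - 68 \left(\left(-16\right) \left(-3\right) + 240\right) = - 68 \left(48 + 240\right) = \left(-68\right) 288 = -19584$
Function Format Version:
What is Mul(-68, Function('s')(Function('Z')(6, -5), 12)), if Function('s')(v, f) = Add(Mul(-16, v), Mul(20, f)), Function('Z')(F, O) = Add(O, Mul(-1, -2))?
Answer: -19584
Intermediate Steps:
Function('Z')(F, O) = Add(2, O) (Function('Z')(F, O) = Add(O, 2) = Add(2, O))
Mul(-68, Function('s')(Function('Z')(6, -5), 12)) = Mul(-68, Add(Mul(-16, Add(2, -5)), Mul(20, 12))) = Mul(-68, Add(Mul(-16, -3), 240)) = Mul(-68, Add(48, 240)) = Mul(-68, 288) = -19584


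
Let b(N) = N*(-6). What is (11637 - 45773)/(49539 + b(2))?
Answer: -34136/49527 ≈ -0.68924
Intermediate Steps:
b(N) = -6*N
(11637 - 45773)/(49539 + b(2)) = (11637 - 45773)/(49539 - 6*2) = -34136/(49539 - 12) = -34136/49527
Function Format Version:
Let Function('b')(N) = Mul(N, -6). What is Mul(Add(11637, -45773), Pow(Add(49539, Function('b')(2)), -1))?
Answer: Rational(-34136, 49527) ≈ -0.68924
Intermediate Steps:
Function('b')(N) = Mul(-6, N)
Mul(Add(11637, -45773), Pow(Add(49539, Function('b')(2)), -1)) = Mul(Add(11637, -45773), Pow(Add(49539, Mul(-6, 2)), -1)) = Mul(-34136, Pow(Add(49539, -12), -1)) = Mul(-34136, Pow(49527, -1)) = Mul(-34136, Rational(1, 49527)) = Rational(-34136, 49527)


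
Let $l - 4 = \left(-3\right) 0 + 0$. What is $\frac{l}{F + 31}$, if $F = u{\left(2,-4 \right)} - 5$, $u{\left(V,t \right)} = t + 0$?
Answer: $\frac{2}{11} \approx 0.18182$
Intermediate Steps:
$u{\left(V,t \right)} = t$
$F = -9$ ($F = -4 - 5 = -9$)
$l = 4$ ($l = 4 + \left(\left(-3\right) 0 + 0\right) = 4 + \left(0 + 0\right) = 4 + 0 = 4$)
$\frac{l}{F + 31} = \frac{4}{-9 + 31} = \frac{4}{22} = 4 \cdot \frac{1}{22} = \frac{2}{11}$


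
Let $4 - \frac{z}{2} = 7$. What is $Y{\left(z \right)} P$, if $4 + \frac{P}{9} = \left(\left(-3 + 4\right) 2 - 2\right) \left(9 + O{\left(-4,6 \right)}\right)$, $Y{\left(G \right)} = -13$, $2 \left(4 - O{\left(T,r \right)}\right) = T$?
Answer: $468$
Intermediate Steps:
$z = -6$ ($z = 8 - 14 = -6$)
$O{\left(T,r \right)} = 4 - \frac{T}{2}$
$P = -36$ ($P = -36 + 9 \left(\left(-3 + 4\right) 2 - 2\right) \left(9 + \left(4 - -2\right)\right) = -36 + 9 \left(1 \cdot 2 - 2\right) \left(9 + \left(4 + 2\right)\right) = -36 + 9 \left(2 - 2\right) \left(9 + 6\right) = -36 + 9 \cdot 0 \cdot 15 = -36 + 9 \cdot 0 = -36 + 0 = -36$)
$Y{\left(z \right)} P = \left(-13\right) \left(-36\right) = 468$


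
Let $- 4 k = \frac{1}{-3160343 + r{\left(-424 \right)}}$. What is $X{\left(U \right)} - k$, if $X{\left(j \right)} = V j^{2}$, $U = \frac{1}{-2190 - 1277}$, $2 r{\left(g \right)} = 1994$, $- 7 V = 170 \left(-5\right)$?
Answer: $\frac{10657635777}{1063317362850232} \approx 1.0023 \cdot 10^{-5}$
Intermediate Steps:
$V = \frac{850}{7}$ ($V = - \frac{170 \left(-5\right)}{7} = \left(- \frac{1}{7}\right) \left(-850\right) = \frac{850}{7} \approx 121.43$)
$r{\left(g \right)} = 997$ ($r{\left(g \right)} = \frac{1}{2} \cdot 1994 = 997$)
$U = - \frac{1}{3467}$ ($U = \frac{1}{-3467} = - \frac{1}{3467} \approx -0.00028843$)
$X{\left(j \right)} = \frac{850 j^{2}}{7}$
$k = \frac{1}{12637384}$ ($k = - \frac{1}{4 \left(-3160343 + 997\right)} = - \frac{1}{4 \left(-3159346\right)} = \left(- \frac{1}{4}\right) \left(- \frac{1}{3159346}\right) = \frac{1}{12637384} \approx 7.913 \cdot 10^{-8}$)
$X{\left(U \right)} - k = \frac{850 \left(- \frac{1}{3467}\right)^{2}}{7} - \frac{1}{12637384} = \frac{850}{7} \cdot \frac{1}{12020089} - \frac{1}{12637384} = \frac{850}{84140623} - \frac{1}{12637384} = \frac{10657635777}{1063317362850232}$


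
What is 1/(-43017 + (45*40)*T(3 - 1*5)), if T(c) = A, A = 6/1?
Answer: -1/32217 ≈ -3.1040e-5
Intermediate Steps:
A = 6 (A = 6*1 = 6)
T(c) = 6
1/(-43017 + (45*40)*T(3 - 1*5)) = 1/(-43017 + (45*40)*6) = 1/(-43017 + 1800*6) = 1/(-43017 + 10800) = 1/(-32217) = -1/32217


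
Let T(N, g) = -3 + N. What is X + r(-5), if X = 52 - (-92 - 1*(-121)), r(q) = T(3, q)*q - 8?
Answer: 15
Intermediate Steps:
r(q) = -8 (r(q) = (-3 + 3)*q - 8 = 0*q - 8 = 0 - 8 = -8)
X = 23 (X = 52 - (-92 + 121) = 52 - 1*29 = 52 - 29 = 23)
X + r(-5) = 23 - 8 = 15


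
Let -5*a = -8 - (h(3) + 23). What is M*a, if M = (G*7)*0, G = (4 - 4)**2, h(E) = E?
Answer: 0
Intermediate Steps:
G = 0 (G = 0**2 = 0)
M = 0 (M = (0*7)*0 = 0*0 = 0)
a = 34/5 (a = -(-8 - (3 + 23))/5 = -(-8 - 1*26)/5 = -(-8 - 26)/5 = -1/5*(-34) = 34/5 ≈ 6.8000)
M*a = 0*(34/5) = 0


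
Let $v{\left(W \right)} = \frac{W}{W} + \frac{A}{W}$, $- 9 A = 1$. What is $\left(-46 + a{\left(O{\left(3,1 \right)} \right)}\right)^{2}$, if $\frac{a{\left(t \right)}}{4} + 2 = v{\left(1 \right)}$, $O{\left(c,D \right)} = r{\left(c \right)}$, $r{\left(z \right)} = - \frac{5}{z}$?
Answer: $\frac{206116}{81} \approx 2544.6$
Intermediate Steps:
$A = - \frac{1}{9}$ ($A = \left(- \frac{1}{9}\right) 1 = - \frac{1}{9} \approx -0.11111$)
$v{\left(W \right)} = 1 - \frac{1}{9 W}$ ($v{\left(W \right)} = \frac{W}{W} - \frac{1}{9 W} = 1 - \frac{1}{9 W}$)
$O{\left(c,D \right)} = - \frac{5}{c}$
$a{\left(t \right)} = - \frac{40}{9}$ ($a{\left(t \right)} = -8 + 4 \frac{- \frac{1}{9} + 1}{1} = -8 + 4 \cdot 1 \cdot \frac{8}{9} = -8 + 4 \cdot \frac{8}{9} = -8 + \frac{32}{9} = - \frac{40}{9}$)
$\left(-46 + a{\left(O{\left(3,1 \right)} \right)}\right)^{2} = \left(-46 - \frac{40}{9}\right)^{2} = \left(- \frac{454}{9}\right)^{2} = \frac{206116}{81}$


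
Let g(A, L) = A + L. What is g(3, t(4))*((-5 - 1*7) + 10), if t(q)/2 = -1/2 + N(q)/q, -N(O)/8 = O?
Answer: 28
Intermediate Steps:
N(O) = -8*O
t(q) = -17 (t(q) = 2*(-1/2 + (-8*q)/q) = 2*(-1*½ - 8) = 2*(-½ - 8) = 2*(-17/2) = -17)
g(3, t(4))*((-5 - 1*7) + 10) = (3 - 17)*((-5 - 1*7) + 10) = -14*((-5 - 7) + 10) = -14*(-12 + 10) = -14*(-2) = 28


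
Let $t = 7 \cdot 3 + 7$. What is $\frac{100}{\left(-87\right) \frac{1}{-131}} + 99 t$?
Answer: $\frac{254264}{87} \approx 2922.6$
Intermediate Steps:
$t = 28$ ($t = 21 + 7 = 28$)
$\frac{100}{\left(-87\right) \frac{1}{-131}} + 99 t = \frac{100}{\left(-87\right) \frac{1}{-131}} + 99 \cdot 28 = \frac{100}{\left(-87\right) \left(- \frac{1}{131}\right)} + 2772 = \frac{100}{\frac{87}{131}} + 2772 = 100 \cdot \frac{131}{87} + 2772 = \frac{13100}{87} + 2772 = \frac{254264}{87}$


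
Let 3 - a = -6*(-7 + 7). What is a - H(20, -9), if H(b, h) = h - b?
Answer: 32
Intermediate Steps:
a = 3 (a = 3 - (-6)*(-7 + 7) = 3 - (-6)*0 = 3 - 1*0 = 3 + 0 = 3)
a - H(20, -9) = 3 - (-9 - 1*20) = 3 - (-9 - 20) = 3 - 1*(-29) = 3 + 29 = 32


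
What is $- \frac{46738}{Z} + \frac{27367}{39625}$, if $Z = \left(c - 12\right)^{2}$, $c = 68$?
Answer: $- \frac{883085169}{62132000} \approx -14.213$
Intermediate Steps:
$Z = 3136$ ($Z = \left(68 - 12\right)^{2} = 56^{2} = 3136$)
$- \frac{46738}{Z} + \frac{27367}{39625} = - \frac{46738}{3136} + \frac{27367}{39625} = \left(-46738\right) \frac{1}{3136} + 27367 \cdot \frac{1}{39625} = - \frac{23369}{1568} + \frac{27367}{39625} = - \frac{883085169}{62132000}$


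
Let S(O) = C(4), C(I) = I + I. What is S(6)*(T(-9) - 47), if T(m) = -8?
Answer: -440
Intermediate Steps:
C(I) = 2*I
S(O) = 8 (S(O) = 2*4 = 8)
S(6)*(T(-9) - 47) = 8*(-8 - 47) = 8*(-55) = -440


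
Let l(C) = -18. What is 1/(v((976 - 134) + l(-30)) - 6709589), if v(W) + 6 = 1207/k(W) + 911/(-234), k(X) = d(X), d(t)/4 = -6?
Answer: -936/6280231637 ≈ -1.4904e-7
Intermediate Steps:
d(t) = -24 (d(t) = 4*(-6) = -24)
k(X) = -24
v(W) = -56333/936 (v(W) = -6 + (1207/(-24) + 911/(-234)) = -6 + (1207*(-1/24) + 911*(-1/234)) = -6 + (-1207/24 - 911/234) = -6 - 50717/936 = -56333/936)
1/(v((976 - 134) + l(-30)) - 6709589) = 1/(-56333/936 - 6709589) = 1/(-6280231637/936) = -936/6280231637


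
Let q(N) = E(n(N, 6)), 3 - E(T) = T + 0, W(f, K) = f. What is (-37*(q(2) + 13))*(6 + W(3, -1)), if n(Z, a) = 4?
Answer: -3996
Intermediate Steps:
E(T) = 3 - T (E(T) = 3 - (T + 0) = 3 - T)
q(N) = -1 (q(N) = 3 - 1*4 = 3 - 4 = -1)
(-37*(q(2) + 13))*(6 + W(3, -1)) = (-37*(-1 + 13))*(6 + 3) = -37*12*9 = -444*9 = -3996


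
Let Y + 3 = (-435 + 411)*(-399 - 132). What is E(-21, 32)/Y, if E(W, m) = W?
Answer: -7/4247 ≈ -0.0016482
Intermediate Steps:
Y = 12741 (Y = -3 + (-435 + 411)*(-399 - 132) = -3 - 24*(-531) = -3 + 12744 = 12741)
E(-21, 32)/Y = -21/12741 = -21*1/12741 = -7/4247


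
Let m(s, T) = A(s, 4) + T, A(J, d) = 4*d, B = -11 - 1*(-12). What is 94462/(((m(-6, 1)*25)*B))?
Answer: 94462/425 ≈ 222.26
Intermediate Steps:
B = 1 (B = -11 + 12 = 1)
m(s, T) = 16 + T (m(s, T) = 4*4 + T = 16 + T)
94462/(((m(-6, 1)*25)*B)) = 94462/((((16 + 1)*25)*1)) = 94462/(((17*25)*1)) = 94462/((425*1)) = 94462/425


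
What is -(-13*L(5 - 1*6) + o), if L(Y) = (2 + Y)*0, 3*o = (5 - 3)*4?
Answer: -8/3 ≈ -2.6667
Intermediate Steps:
o = 8/3 (o = ((5 - 3)*4)/3 = (2*4)/3 = (1/3)*8 = 8/3 ≈ 2.6667)
L(Y) = 0
-(-13*L(5 - 1*6) + o) = -(-13*0 + 8/3) = -(0 + 8/3) = -1*8/3 = -8/3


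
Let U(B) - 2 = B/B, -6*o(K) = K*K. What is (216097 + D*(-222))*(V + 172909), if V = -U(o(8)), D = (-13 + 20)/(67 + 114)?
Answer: 6762699990718/181 ≈ 3.7363e+10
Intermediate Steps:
o(K) = -K**2/6 (o(K) = -K*K/6 = -K**2/6)
U(B) = 3 (U(B) = 2 + B/B = 2 + 1 = 3)
D = 7/181 ≈ 0.038674
V = -3 (V = -1*3 = -3)
(216097 + D*(-222))*(V + 172909) = (216097 + (7/181)*(-222))*(-3 + 172909) = (216097 - 1554/181)*172906 = (39112003/181)*172906 = 6762699990718/181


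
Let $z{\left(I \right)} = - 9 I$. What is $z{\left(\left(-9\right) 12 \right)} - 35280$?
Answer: $-34308$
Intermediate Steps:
$z{\left(\left(-9\right) 12 \right)} - 35280 = - 9 \left(\left(-9\right) 12\right) - 35280 = \left(-9\right) \left(-108\right) - 35280 = 972 - 35280 = -34308$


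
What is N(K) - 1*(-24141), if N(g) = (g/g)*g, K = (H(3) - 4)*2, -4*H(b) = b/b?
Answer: 48265/2 ≈ 24133.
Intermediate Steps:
H(b) = -1/4 (H(b) = -b/(4*b) = -1/4*1 = -1/4)
K = -17/2 (K = (-1/4 - 4)*2 = -17/4*2 = -17/2 ≈ -8.5000)
N(g) = g (N(g) = 1*g = g)
N(K) - 1*(-24141) = -17/2 - 1*(-24141) = -17/2 + 24141 = 48265/2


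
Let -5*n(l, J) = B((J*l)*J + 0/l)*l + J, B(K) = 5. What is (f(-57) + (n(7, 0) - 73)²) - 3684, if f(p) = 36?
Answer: 2752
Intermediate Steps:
n(l, J) = -l - J/5 (n(l, J) = -(5*l + J)/5 = -(J + 5*l)/5 = -l - J/5)
(f(-57) + (n(7, 0) - 73)²) - 3684 = (36 + ((-1*7 - ⅕*0) - 73)²) - 3684 = (36 + ((-7 + 0) - 73)²) - 3684 = (36 + (-7 - 73)²) - 3684 = (36 + (-80)²) - 3684 = (36 + 6400) - 3684 = 6436 - 3684 = 2752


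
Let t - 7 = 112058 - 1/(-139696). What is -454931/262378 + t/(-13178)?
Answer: -2472512422655413/241507652052832 ≈ -10.238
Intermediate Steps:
t = 15655032241/139696 (t = 7 + (112058 - 1/(-139696)) = 7 + (112058 - 1*(-1/139696)) = 7 + (112058 + 1/139696) = 7 + 15654054369/139696 = 15655032241/139696 ≈ 1.1207e+5)
-454931/262378 + t/(-13178) = -454931/262378 + (15655032241/139696)/(-13178) = -454931*1/262378 + (15655032241/139696)*(-1/13178) = -454931/262378 - 15655032241/1840913888 = -2472512422655413/241507652052832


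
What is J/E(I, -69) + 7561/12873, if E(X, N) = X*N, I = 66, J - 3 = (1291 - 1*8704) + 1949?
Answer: 34910749/19541214 ≈ 1.7865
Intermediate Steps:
J = -5461 (J = 3 + ((1291 - 1*8704) + 1949) = 3 + ((1291 - 8704) + 1949) = 3 + (-7413 + 1949) = 3 - 5464 = -5461)
E(X, N) = N*X
J/E(I, -69) + 7561/12873 = -5461/((-69*66)) + 7561/12873 = -5461/(-4554) + 7561*(1/12873) = -5461*(-1/4554) + 7561/12873 = 5461/4554 + 7561/12873 = 34910749/19541214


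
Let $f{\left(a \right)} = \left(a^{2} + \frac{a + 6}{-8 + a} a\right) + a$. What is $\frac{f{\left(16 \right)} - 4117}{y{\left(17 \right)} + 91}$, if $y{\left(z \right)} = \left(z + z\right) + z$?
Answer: $- \frac{3801}{142} \approx -26.768$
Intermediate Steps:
$y{\left(z \right)} = 3 z$ ($y{\left(z \right)} = 2 z + z = 3 z$)
$f{\left(a \right)} = a + a^{2} + \frac{a \left(6 + a\right)}{-8 + a}$ ($f{\left(a \right)} = \left(a^{2} + \frac{6 + a}{-8 + a} a\right) + a = \left(a^{2} + \frac{a \left(6 + a\right)}{-8 + a}\right) + a = a + a^{2} + \frac{a \left(6 + a\right)}{-8 + a}$)
$\frac{f{\left(16 \right)} - 4117}{y{\left(17 \right)} + 91} = \frac{\frac{16 \left(-2 + 16^{2} - 96\right)}{-8 + 16} - 4117}{3 \cdot 17 + 91} = \frac{\frac{16 \left(-2 + 256 - 96\right)}{8} - 4117}{51 + 91} = \frac{16 \cdot \frac{1}{8} \cdot 158 - 4117}{142} = \left(316 - 4117\right) \frac{1}{142} = \left(-3801\right) \frac{1}{142} = - \frac{3801}{142}$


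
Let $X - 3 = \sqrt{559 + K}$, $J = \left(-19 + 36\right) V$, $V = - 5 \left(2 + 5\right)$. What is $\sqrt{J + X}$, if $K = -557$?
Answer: $\sqrt{-592 + \sqrt{2}} \approx 24.302 i$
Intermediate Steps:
$V = -35$ ($V = \left(-5\right) 7 = -35$)
$J = -595$ ($J = \left(-19 + 36\right) \left(-35\right) = 17 \left(-35\right) = -595$)
$X = 3 + \sqrt{2}$ ($X = 3 + \sqrt{559 - 557} = 3 + \sqrt{2} \approx 4.4142$)
$\sqrt{J + X} = \sqrt{-595 + \left(3 + \sqrt{2}\right)} = \sqrt{-592 + \sqrt{2}}$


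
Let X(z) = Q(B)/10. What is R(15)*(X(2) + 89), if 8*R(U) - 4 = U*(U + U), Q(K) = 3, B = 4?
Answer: 202711/40 ≈ 5067.8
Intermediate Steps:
X(z) = 3/10
R(U) = ½ + U²/4 (R(U) = ½ + (U*(U + U))/8 = ½ + (U*(2*U))/8 = ½ + (2*U²)/8 = ½ + U²/4)
R(15)*(X(2) + 89) = (½ + (¼)*15²)*(3/10 + 89) = (½ + (¼)*225)*(893/10) = (½ + 225/4)*(893/10) = (227/4)*(893/10) = 202711/40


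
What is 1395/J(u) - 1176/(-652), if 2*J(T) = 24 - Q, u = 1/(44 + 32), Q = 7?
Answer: 459768/2771 ≈ 165.92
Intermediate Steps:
u = 1/76 ≈ 0.013158
J(T) = 17/2 (J(T) = (24 - 1*7)/2 = (24 - 7)/2 = (1/2)*17 = 17/2)
1395/J(u) - 1176/(-652) = 1395/(17/2) - 1176/(-652) = 1395*(2/17) - 1176*(-1/652) = 2790/17 + 294/163 = 459768/2771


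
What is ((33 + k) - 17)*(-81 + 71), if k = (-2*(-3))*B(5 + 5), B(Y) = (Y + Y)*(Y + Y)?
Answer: -24160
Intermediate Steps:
B(Y) = 4*Y² (B(Y) = (2*Y)*(2*Y) = 4*Y²)
k = 2400 (k = (-2*(-3))*(4*(5 + 5)²) = 6*(4*10²) = 6*(4*100) = 6*400 = 2400)
((33 + k) - 17)*(-81 + 71) = ((33 + 2400) - 17)*(-81 + 71) = (2433 - 17)*(-10) = 2416*(-10) = -24160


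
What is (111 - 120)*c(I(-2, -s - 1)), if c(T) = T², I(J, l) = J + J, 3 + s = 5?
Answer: -144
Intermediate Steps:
s = 2 (s = -3 + 5 = 2)
I(J, l) = 2*J
(111 - 120)*c(I(-2, -s - 1)) = (111 - 120)*(2*(-2))² = -9*(-4)² = -9*16 = -144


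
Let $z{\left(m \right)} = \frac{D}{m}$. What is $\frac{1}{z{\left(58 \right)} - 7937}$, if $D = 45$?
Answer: $- \frac{58}{460301} \approx -0.000126$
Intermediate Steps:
$z{\left(m \right)} = \frac{45}{m}$
$\frac{1}{z{\left(58 \right)} - 7937} = \frac{1}{\frac{45}{58} - 7937} = \frac{1}{- \frac{460301}{58}} = - \frac{58}{460301}$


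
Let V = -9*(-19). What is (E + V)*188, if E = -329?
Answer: -29704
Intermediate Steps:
V = 171
(E + V)*188 = (-329 + 171)*188 = -158*188 = -29704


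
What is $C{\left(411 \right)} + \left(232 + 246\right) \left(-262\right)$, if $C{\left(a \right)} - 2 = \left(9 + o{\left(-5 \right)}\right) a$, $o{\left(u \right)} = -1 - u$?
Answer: $-119891$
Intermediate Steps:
$C{\left(a \right)} = 2 + 13 a$ ($C{\left(a \right)} = 2 + \left(9 - -4\right) a = 2 + \left(9 + \left(-1 + 5\right)\right) a = 2 + \left(9 + 4\right) a = 2 + 13 a$)
$C{\left(411 \right)} + \left(232 + 246\right) \left(-262\right) = \left(2 + 13 \cdot 411\right) + \left(232 + 246\right) \left(-262\right) = \left(2 + 5343\right) + 478 \left(-262\right) = 5345 - 125236 = -119891$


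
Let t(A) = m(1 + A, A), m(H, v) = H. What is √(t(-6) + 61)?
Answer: 2*√14 ≈ 7.4833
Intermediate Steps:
t(A) = 1 + A
√(t(-6) + 61) = √((1 - 6) + 61) = √(-5 + 61) = √56 = 2*√14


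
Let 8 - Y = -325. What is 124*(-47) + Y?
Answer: -5495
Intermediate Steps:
Y = 333 (Y = 8 - 1*(-325) = 8 + 325 = 333)
124*(-47) + Y = 124*(-47) + 333 = -5828 + 333 = -5495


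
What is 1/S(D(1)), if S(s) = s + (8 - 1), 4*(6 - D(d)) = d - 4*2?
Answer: 4/59 ≈ 0.067797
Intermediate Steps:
D(d) = 8 - d/4 (D(d) = 6 - (d - 4*2)/4 = 6 - (d - 8)/4 = 6 - (-8 + d)/4 = 6 + (2 - d/4) = 8 - d/4)
S(s) = 7 + s (S(s) = s + 7 = 7 + s)
1/S(D(1)) = 1/(7 + (8 - ¼*1)) = 1/(7 + (8 - ¼)) = 1/(7 + 31/4) = 1/(59/4) = 4/59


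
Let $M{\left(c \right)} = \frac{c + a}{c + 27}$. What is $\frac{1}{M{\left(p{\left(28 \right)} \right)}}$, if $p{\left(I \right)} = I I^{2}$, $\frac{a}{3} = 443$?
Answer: $\frac{709}{751} \approx 0.94407$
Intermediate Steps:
$a = 1329$ ($a = 3 \cdot 443 = 1329$)
$p{\left(I \right)} = I^{3}$
$M{\left(c \right)} = \frac{1329 + c}{27 + c}$ ($M{\left(c \right)} = \frac{c + 1329}{c + 27} = \frac{1329 + c}{27 + c}$)
$\frac{1}{M{\left(p{\left(28 \right)} \right)}} = \frac{1}{\frac{1}{27 + 28^{3}} \left(1329 + 28^{3}\right)} = \frac{1}{\frac{1}{27 + 21952} \left(1329 + 21952\right)} = \frac{1}{\frac{1}{21979} \cdot 23281} = \frac{1}{\frac{751}{709}} = \frac{709}{751}$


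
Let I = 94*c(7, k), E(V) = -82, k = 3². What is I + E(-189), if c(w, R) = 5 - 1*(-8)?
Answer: 1140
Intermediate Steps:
k = 9
c(w, R) = 13 (c(w, R) = 5 + 8 = 13)
I = 1222 (I = 94*13 = 1222)
I + E(-189) = 1222 - 82 = 1140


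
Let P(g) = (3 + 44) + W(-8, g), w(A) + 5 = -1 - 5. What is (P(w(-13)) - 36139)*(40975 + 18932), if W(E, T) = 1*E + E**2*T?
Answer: -2204817228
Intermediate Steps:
w(A) = -11 (w(A) = -5 + (-1 - 5) = -5 - 6 = -11)
W(E, T) = E + T*E**2
P(g) = 39 + 64*g (P(g) = (3 + 44) - 8*(1 - 8*g) = 47 + (-8 + 64*g) = 39 + 64*g)
(P(w(-13)) - 36139)*(40975 + 18932) = ((39 + 64*(-11)) - 36139)*(40975 + 18932) = ((39 - 704) - 36139)*59907 = (-665 - 36139)*59907 = -36804*59907 = -2204817228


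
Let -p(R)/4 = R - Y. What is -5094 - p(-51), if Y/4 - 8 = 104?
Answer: -7090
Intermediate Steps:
Y = 448 (Y = 32 + 4*104 = 32 + 416 = 448)
p(R) = 1792 - 4*R (p(R) = -4*(R - 1*448) = -4*(R - 448) = -4*(-448 + R) = 1792 - 4*R)
-5094 - p(-51) = -5094 - (1792 - 4*(-51)) = -5094 - (1792 + 204) = -5094 - 1*1996 = -5094 - 1996 = -7090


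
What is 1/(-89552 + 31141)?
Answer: -1/58411 ≈ -1.7120e-5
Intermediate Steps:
1/(-89552 + 31141) = 1/(-58411) = -1/58411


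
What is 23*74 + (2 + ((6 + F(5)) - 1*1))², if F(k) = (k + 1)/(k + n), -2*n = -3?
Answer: 298247/169 ≈ 1764.8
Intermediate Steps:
n = 3/2 (n = -½*(-3) = 3/2 ≈ 1.5000)
F(k) = (1 + k)/(3/2 + k) (F(k) = (k + 1)/(k + 3/2) = (1 + k)/(3/2 + k))
23*74 + (2 + ((6 + F(5)) - 1*1))² = 23*74 + (2 + ((6 + 2*(1 + 5)/(3 + 2*5)) - 1*1))² = 1702 + (2 + ((6 + 2*6/(3 + 10)) - 1))² = 1702 + (2 + ((6 + 2*6/13) - 1))² = 1702 + (2 + ((6 + 2*(1/13)*6) - 1))² = 1702 + (2 + ((6 + 12/13) - 1))² = 1702 + (2 + (90/13 - 1))² = 1702 + (2 + 77/13)² = 1702 + (103/13)² = 1702 + 10609/169 = 298247/169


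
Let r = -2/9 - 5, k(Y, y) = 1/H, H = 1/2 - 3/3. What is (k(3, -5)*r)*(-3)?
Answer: -94/3 ≈ -31.333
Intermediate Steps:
H = -½ (H = 1*(½) - 3*⅓ = ½ - 1 = -½ ≈ -0.50000)
k(Y, y) = -2 (k(Y, y) = 1/(-½) = -2)
r = -47/9 (r = -2*⅑ - 5 = -2/9 - 5 = -47/9 ≈ -5.2222)
(k(3, -5)*r)*(-3) = -2*(-47/9)*(-3) = (94/9)*(-3) = -94/3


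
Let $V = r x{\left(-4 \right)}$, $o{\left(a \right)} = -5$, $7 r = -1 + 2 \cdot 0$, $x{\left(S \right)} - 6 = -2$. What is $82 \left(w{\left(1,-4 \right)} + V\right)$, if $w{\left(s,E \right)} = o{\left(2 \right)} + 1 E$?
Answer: $- \frac{5494}{7} \approx -784.86$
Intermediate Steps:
$x{\left(S \right)} = 4$ ($x{\left(S \right)} = 6 - 2 = 4$)
$r = - \frac{1}{7}$ ($r = \frac{-1 + 2 \cdot 0}{7} = \frac{-1 + 0}{7} = \frac{1}{7} \left(-1\right) = - \frac{1}{7} \approx -0.14286$)
$V = - \frac{4}{7}$ ($V = \left(- \frac{1}{7}\right) 4 = - \frac{4}{7} \approx -0.57143$)
$w{\left(s,E \right)} = -5 + E$ ($w{\left(s,E \right)} = -5 + 1 E = -5 + E$)
$82 \left(w{\left(1,-4 \right)} + V\right) = 82 \left(\left(-5 - 4\right) - \frac{4}{7}\right) = 82 \left(-9 - \frac{4}{7}\right) = 82 \left(- \frac{67}{7}\right) = - \frac{5494}{7}$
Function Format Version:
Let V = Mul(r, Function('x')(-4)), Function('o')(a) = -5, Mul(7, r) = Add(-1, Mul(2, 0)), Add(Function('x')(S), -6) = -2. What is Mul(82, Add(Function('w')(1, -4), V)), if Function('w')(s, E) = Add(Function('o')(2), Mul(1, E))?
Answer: Rational(-5494, 7) ≈ -784.86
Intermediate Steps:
Function('x')(S) = 4 (Function('x')(S) = Add(6, -2) = 4)
r = Rational(-1, 7) (r = Mul(Rational(1, 7), Add(-1, Mul(2, 0))) = Mul(Rational(1, 7), Add(-1, 0)) = Mul(Rational(1, 7), -1) = Rational(-1, 7) ≈ -0.14286)
V = Rational(-4, 7) (V = Mul(Rational(-1, 7), 4) = Rational(-4, 7) ≈ -0.57143)
Function('w')(s, E) = Add(-5, E) (Function('w')(s, E) = Add(-5, Mul(1, E)) = Add(-5, E))
Mul(82, Add(Function('w')(1, -4), V)) = Mul(82, Add(Add(-5, -4), Rational(-4, 7))) = Mul(82, Add(-9, Rational(-4, 7))) = Mul(82, Rational(-67, 7)) = Rational(-5494, 7)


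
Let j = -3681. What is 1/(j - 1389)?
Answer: -1/5070 ≈ -0.00019724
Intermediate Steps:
1/(j - 1389) = 1/(-3681 - 1389) = 1/(-5070) = -1/5070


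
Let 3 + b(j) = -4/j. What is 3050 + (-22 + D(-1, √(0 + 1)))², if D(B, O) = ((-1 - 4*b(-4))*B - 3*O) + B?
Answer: 4139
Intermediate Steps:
b(j) = -3 - 4/j
D(B, O) = -3*O + 8*B (D(B, O) = ((-1 - 4*(-3 - 4/(-4)))*B - 3*O) + B = ((-1 - 4*(-3 - 4*(-¼)))*B - 3*O) + B = ((-1 - 4*(-3 + 1))*B - 3*O) + B = ((-1 - 4*(-2))*B - 3*O) + B = ((-1 + 8)*B - 3*O) + B = (7*B - 3*O) + B = (-3*O + 7*B) + B = -3*O + 8*B)
3050 + (-22 + D(-1, √(0 + 1)))² = 3050 + (-22 + (-3*√(0 + 1) + 8*(-1)))² = 3050 + (-22 + (-3*√1 - 8))² = 3050 + (-22 + (-3*1 - 8))² = 3050 + (-22 + (-3 - 8))² = 3050 + (-22 - 11)² = 3050 + (-33)² = 3050 + 1089 = 4139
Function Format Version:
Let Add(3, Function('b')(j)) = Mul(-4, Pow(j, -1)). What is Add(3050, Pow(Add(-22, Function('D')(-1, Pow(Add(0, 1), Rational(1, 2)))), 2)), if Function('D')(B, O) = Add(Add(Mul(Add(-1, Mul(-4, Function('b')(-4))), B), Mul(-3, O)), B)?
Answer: 4139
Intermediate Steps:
Function('b')(j) = Add(-3, Mul(-4, Pow(j, -1)))
Function('D')(B, O) = Add(Mul(-3, O), Mul(8, B)) (Function('D')(B, O) = Add(Add(Mul(Add(-1, Mul(-4, Add(-3, Mul(-4, Pow(-4, -1))))), B), Mul(-3, O)), B) = Add(Add(Mul(Add(-1, Mul(-4, Add(-3, Mul(-4, Rational(-1, 4))))), B), Mul(-3, O)), B) = Add(Add(Mul(Add(-1, Mul(-4, Add(-3, 1))), B), Mul(-3, O)), B) = Add(Add(Mul(Add(-1, Mul(-4, -2)), B), Mul(-3, O)), B) = Add(Add(Mul(Add(-1, 8), B), Mul(-3, O)), B) = Add(Add(Mul(7, B), Mul(-3, O)), B) = Add(Add(Mul(-3, O), Mul(7, B)), B) = Add(Mul(-3, O), Mul(8, B)))
Add(3050, Pow(Add(-22, Function('D')(-1, Pow(Add(0, 1), Rational(1, 2)))), 2)) = Add(3050, Pow(Add(-22, Add(Mul(-3, Pow(Add(0, 1), Rational(1, 2))), Mul(8, -1))), 2)) = Add(3050, Pow(Add(-22, Add(Mul(-3, Pow(1, Rational(1, 2))), -8)), 2)) = Add(3050, Pow(Add(-22, Add(Mul(-3, 1), -8)), 2)) = Add(3050, Pow(Add(-22, Add(-3, -8)), 2)) = Add(3050, Pow(Add(-22, -11), 2)) = Add(3050, Pow(-33, 2)) = Add(3050, 1089) = 4139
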